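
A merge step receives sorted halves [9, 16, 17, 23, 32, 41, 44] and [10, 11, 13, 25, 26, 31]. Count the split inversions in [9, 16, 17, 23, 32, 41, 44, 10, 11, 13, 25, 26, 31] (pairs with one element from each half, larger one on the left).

Count, for every r in R, how many entries of L exceed r:
r = 10: 16, 17, 23, 32, 41, 44 → 6
r = 11: 16, 17, 23, 32, 41, 44 → 6
r = 13: 16, 17, 23, 32, 41, 44 → 6
r = 25: 32, 41, 44 → 3
r = 26: 32, 41, 44 → 3
r = 31: 32, 41, 44 → 3
Cross-inversions: 6 + 6 + 6 + 3 + 3 + 3 = 27

27 cross-inversions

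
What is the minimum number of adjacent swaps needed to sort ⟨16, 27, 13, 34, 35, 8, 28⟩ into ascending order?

9 adjacent swaps

Each adjacent swap fixes exactly one inversion, so the minimum swap count equals the number of inversions.
Count inversions — for each element, later elements that are smaller:
16: 13, 8 → 2
27: 13, 8 → 2
13: 8 → 1
34: 8, 28 → 2
35: 8, 28 → 2
8: none → 0
28: none → 0
Total inversions: 2 + 2 + 1 + 2 + 2 + 0 + 0 = 9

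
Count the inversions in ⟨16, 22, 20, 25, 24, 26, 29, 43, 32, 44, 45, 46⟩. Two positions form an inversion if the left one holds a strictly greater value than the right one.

3

Element-by-element contributions:
16: 0
22: 1
20: 0
25: 1
24: 0
26: 0
29: 0
43: 1
32: 0
44: 0
45: 0
46: 0
Sum: 0 + 1 + 0 + 1 + 0 + 0 + 0 + 1 + 0 + 0 + 0 + 0 = 3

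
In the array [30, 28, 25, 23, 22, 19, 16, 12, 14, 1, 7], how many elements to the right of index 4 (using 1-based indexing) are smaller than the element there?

7

The element at index 4 is 23.
Elements after it: 22, 19, 16, 12, 14, 1, 7
Those smaller than 23: 22, 19, 16, 12, 14, 1, 7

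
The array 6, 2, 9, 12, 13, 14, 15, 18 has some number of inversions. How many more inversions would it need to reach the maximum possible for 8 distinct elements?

27

Maximum inversions for 8 distinct elements is C(8, 2) = 8·7/2 = 28.
Current inversions — for each element, count later smaller elements:
6: 1
2: 0
9: 0
12: 0
13: 0
14: 0
15: 0
18: 0
Current total: 1 + 0 + 0 + 0 + 0 + 0 + 0 + 0 = 1
Shortfall: 28 − 1 = 27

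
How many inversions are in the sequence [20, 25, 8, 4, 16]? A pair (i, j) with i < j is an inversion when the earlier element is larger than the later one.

Count, for each position, how many later elements it exceeds:
20 → 8, 4, 16 → 3
25 → 8, 4, 16 → 3
8 → 4 → 1
4 → none → 0
16 → none → 0
Sum: 3 + 3 + 1 + 0 + 0 = 7

There are 7 inversions.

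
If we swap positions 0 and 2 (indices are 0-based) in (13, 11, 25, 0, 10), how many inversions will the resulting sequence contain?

Positions 0 and 2 hold 13 and 25; after swapping, the array is [25, 11, 13, 0, 10].
Sweep left to right; for each value list the smaller values that follow it:
25 → 11, 13, 0, 10 → 4
11 → 0, 10 → 2
13 → 0, 10 → 2
0 → none → 0
10 → none → 0
Sum: 4 + 2 + 2 + 0 + 0 = 8

8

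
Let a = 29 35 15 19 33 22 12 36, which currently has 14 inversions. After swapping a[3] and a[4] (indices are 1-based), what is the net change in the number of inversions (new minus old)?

+1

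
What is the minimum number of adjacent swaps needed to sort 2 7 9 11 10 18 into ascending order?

The minimum number of adjacent swaps to sort an array equals its inversion count, since every such swap removes exactly one inversion.
Count inversions — for each element, later elements that are smaller:
2: none → 0
7: none → 0
9: none → 0
11: 10 → 1
10: none → 0
18: none → 0
Total inversions: 0 + 0 + 0 + 1 + 0 + 0 = 1

1 adjacent swap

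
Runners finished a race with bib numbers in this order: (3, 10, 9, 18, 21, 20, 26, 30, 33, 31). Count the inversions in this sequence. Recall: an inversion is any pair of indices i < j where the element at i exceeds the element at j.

Count, for each position, how many later elements it exceeds:
3 → none → 0
10 → 9 → 1
9 → none → 0
18 → none → 0
21 → 20 → 1
20 → none → 0
26 → none → 0
30 → none → 0
33 → 31 → 1
31 → none → 0
Sum: 0 + 1 + 0 + 0 + 1 + 0 + 0 + 0 + 1 + 0 = 3

3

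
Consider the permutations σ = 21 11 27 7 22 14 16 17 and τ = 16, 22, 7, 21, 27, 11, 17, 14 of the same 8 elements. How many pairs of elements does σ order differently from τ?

Assign each item its position (1..8) in the first ordering, then rewrite the second ordering as that position sequence:
positions: 21→1, 11→2, 27→3, 7→4, 22→5, 14→6, 16→7, 17→8
second ordering as positions: [7, 5, 4, 1, 3, 2, 8, 6]
Discordant pairs = inversions in this position sequence.
7: 5, 4, 1, 3, 2, 6 → 6
5: 4, 1, 3, 2 → 4
4: 1, 3, 2 → 3
1: 0
3: 2 → 1
2: 0
8: 6 → 1
6: 0
Total: 6 + 4 + 3 + 0 + 1 + 0 + 1 + 0 = 15

15 discordant pairs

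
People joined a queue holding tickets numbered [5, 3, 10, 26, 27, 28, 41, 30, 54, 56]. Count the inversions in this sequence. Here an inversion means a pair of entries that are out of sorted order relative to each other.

2 out-of-order pairs

Count, for each position, how many later elements it exceeds:
5 → 3 → 1
3 → none → 0
10 → none → 0
26 → none → 0
27 → none → 0
28 → none → 0
41 → 30 → 1
30 → none → 0
54 → none → 0
56 → none → 0
Sum: 1 + 0 + 0 + 0 + 0 + 0 + 1 + 0 + 0 + 0 = 2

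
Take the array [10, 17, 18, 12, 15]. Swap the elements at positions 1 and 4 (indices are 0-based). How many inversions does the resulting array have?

3

Positions 1 and 4 hold 17 and 15; after swapping, the array is [10, 15, 18, 12, 17].
Sweep left to right; for each value list the smaller values that follow it:
10: 0
15: 1
18: 2
12: 0
17: 0
Sum: 0 + 1 + 2 + 0 + 0 = 3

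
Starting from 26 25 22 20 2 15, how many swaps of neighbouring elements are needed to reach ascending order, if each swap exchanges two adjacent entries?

14 swaps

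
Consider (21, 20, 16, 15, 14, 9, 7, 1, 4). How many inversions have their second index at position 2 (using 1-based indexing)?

1

The element at index 2 is 20.
Elements before it: 21
Those larger than 20: 21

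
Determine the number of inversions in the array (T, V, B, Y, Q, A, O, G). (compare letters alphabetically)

Sweep left to right; for each value list the smaller values that follow it:
T → B, Q, A, O, G → 5
V → B, Q, A, O, G → 5
B → A → 1
Y → Q, A, O, G → 4
Q → A, O, G → 3
A → none → 0
O → G → 1
G → none → 0
Sum: 5 + 5 + 1 + 4 + 3 + 0 + 1 + 0 = 19

19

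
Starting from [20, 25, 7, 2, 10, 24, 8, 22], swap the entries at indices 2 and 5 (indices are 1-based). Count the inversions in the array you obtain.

Positions 2 and 5 hold 25 and 10; after swapping, the array is [20, 10, 7, 2, 25, 24, 8, 22].
Element-by-element contributions:
20 → 10, 7, 2, 8 → 4
10 → 7, 2, 8 → 3
7 → 2 → 1
2 → none → 0
25 → 24, 8, 22 → 3
24 → 8, 22 → 2
8 → none → 0
22 → none → 0
Sum: 4 + 3 + 1 + 0 + 3 + 2 + 0 + 0 = 13

13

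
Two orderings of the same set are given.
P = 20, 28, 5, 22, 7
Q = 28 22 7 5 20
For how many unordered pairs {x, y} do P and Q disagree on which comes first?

Assign each item its position (1..5) in the first ordering, then rewrite the second ordering as that position sequence:
positions: 20→1, 28→2, 5→3, 22→4, 7→5
second ordering as positions: [2, 4, 5, 3, 1]
Discordant pairs = inversions in this position sequence.
2: 1 → 1
4: 3, 1 → 2
5: 3, 1 → 2
3: 1 → 1
1: 0
Total: 1 + 2 + 2 + 1 + 0 = 6

6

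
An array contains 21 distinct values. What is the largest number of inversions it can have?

210

A reversed (strictly descending) arrangement makes every pair an inversion, giving C(21, 2) inversions.
C(21, 2) = 21·20/2 = 210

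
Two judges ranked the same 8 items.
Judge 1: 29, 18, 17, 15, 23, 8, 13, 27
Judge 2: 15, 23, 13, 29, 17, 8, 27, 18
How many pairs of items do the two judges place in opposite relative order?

Assign each item its position (1..8) in the first ordering, then rewrite the second ordering as that position sequence:
positions: 29→1, 18→2, 17→3, 15→4, 23→5, 8→6, 13→7, 27→8
second ordering as positions: [4, 5, 7, 1, 3, 6, 8, 2]
Discordant pairs = inversions in this position sequence.
4: 1, 3, 2 → 3
5: 1, 3, 2 → 3
7: 1, 3, 6, 2 → 4
1: 0
3: 2 → 1
6: 2 → 1
8: 2 → 1
2: 0
Total: 3 + 3 + 4 + 0 + 1 + 1 + 1 + 0 = 13

13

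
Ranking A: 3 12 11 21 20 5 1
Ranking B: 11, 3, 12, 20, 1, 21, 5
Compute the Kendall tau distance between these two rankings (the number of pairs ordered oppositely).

5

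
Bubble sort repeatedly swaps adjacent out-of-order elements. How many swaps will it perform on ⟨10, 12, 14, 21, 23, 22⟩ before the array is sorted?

1

Minimum adjacent swaps = number of inversions (each swap of adjacent out-of-order elements removes one inversion and no swap can remove more).
Count inversions — for each element, later elements that are smaller:
10: none → 0
12: none → 0
14: none → 0
21: none → 0
23: 22 → 1
22: none → 0
Total inversions: 0 + 0 + 0 + 0 + 1 + 0 = 1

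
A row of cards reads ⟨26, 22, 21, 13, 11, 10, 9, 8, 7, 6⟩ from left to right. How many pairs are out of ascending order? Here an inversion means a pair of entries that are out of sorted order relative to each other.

Sweep left to right; for each value list the smaller values that follow it:
26: 9
22: 8
21: 7
13: 6
11: 5
10: 4
9: 3
8: 2
7: 1
6: 0
Sum: 9 + 8 + 7 + 6 + 5 + 4 + 3 + 2 + 1 + 0 = 45

45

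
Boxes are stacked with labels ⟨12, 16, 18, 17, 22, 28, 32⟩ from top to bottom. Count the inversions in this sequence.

There is 1 inversion.

Sweep left to right; for each value list the smaller values that follow it:
12 → none → 0
16 → none → 0
18 → 17 → 1
17 → none → 0
22 → none → 0
28 → none → 0
32 → none → 0
Sum: 0 + 0 + 1 + 0 + 0 + 0 + 0 = 1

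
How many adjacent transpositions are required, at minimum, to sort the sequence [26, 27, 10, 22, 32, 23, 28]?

Each adjacent swap fixes exactly one inversion, so the minimum swap count equals the number of inversions.
Count inversions — for each element, later elements that are smaller:
26: 10, 22, 23 → 3
27: 10, 22, 23 → 3
10: none → 0
22: none → 0
32: 23, 28 → 2
23: none → 0
28: none → 0
Total inversions: 3 + 3 + 0 + 0 + 2 + 0 + 0 = 8

There are 8 adjacent swaps.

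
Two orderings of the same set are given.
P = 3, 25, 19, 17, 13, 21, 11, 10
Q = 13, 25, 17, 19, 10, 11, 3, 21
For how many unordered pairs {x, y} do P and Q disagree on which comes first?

Assign each item its position (1..8) in the first ordering, then rewrite the second ordering as that position sequence:
positions: 3→1, 25→2, 19→3, 17→4, 13→5, 21→6, 11→7, 10→8
second ordering as positions: [5, 2, 4, 3, 8, 7, 1, 6]
Discordant pairs = inversions in this position sequence.
5: 2, 4, 3, 1 → 4
2: 1 → 1
4: 3, 1 → 2
3: 1 → 1
8: 7, 1, 6 → 3
7: 1, 6 → 2
1: 0
6: 0
Total: 4 + 1 + 2 + 1 + 3 + 2 + 0 + 0 = 13

There are 13 disagreeing pairs.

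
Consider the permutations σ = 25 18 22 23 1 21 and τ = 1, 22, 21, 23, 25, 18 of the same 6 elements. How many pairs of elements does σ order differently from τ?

Assign each item its position (1..6) in the first ordering, then rewrite the second ordering as that position sequence:
positions: 25→1, 18→2, 22→3, 23→4, 1→5, 21→6
second ordering as positions: [5, 3, 6, 4, 1, 2]
Discordant pairs = inversions in this position sequence.
5: 3, 4, 1, 2 → 4
3: 1, 2 → 2
6: 4, 1, 2 → 3
4: 1, 2 → 2
1: 0
2: 0
Total: 4 + 2 + 3 + 2 + 0 + 0 = 11

11 discordant pairs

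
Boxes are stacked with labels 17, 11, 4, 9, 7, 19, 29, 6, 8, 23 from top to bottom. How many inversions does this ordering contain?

For each element, count later entries that are smaller:
17 → 11, 4, 9, 7, 6, 8 → 6
11 → 4, 9, 7, 6, 8 → 5
4 → none → 0
9 → 7, 6, 8 → 3
7 → 6 → 1
19 → 6, 8 → 2
29 → 6, 8, 23 → 3
6 → none → 0
8 → none → 0
23 → none → 0
Sum: 6 + 5 + 0 + 3 + 1 + 2 + 3 + 0 + 0 + 0 = 20

Inversions: 20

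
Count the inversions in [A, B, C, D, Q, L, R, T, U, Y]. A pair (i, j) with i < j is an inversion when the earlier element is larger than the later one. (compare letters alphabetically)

Count, for each position, how many later elements it exceeds:
A: 0
B: 0
C: 0
D: 0
Q: 1
L: 0
R: 0
T: 0
U: 0
Y: 0
Sum: 0 + 0 + 0 + 0 + 1 + 0 + 0 + 0 + 0 + 0 = 1

1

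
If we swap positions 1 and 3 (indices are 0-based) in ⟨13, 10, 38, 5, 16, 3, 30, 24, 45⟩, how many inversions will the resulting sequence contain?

Positions 1 and 3 hold 10 and 5; after swapping, the array is [13, 5, 38, 10, 16, 3, 30, 24, 45].
Sweep left to right; for each value list the smaller values that follow it:
13 → 5, 10, 3 → 3
5 → 3 → 1
38 → 10, 16, 3, 30, 24 → 5
10 → 3 → 1
16 → 3 → 1
3 → none → 0
30 → 24 → 1
24 → none → 0
45 → none → 0
Sum: 3 + 1 + 5 + 1 + 1 + 0 + 1 + 0 + 0 = 12

12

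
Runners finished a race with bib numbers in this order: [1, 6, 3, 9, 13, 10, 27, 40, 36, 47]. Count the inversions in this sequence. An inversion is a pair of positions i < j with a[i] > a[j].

3 out-of-order pairs

Sweep left to right; for each value list the smaller values that follow it:
1: 0
6: 1
3: 0
9: 0
13: 1
10: 0
27: 0
40: 1
36: 0
47: 0
Sum: 0 + 1 + 0 + 0 + 1 + 0 + 0 + 1 + 0 + 0 = 3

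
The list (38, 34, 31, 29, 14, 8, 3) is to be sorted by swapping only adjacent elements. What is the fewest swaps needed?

21 adjacent swaps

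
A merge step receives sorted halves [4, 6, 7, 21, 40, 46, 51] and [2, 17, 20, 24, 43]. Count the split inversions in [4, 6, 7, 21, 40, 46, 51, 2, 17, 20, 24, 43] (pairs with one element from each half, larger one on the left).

Take each right-half value and tally the left-half values above it:
r = 2: 4, 6, 7, 21, 40, 46, 51 → 7
r = 17: 21, 40, 46, 51 → 4
r = 20: 21, 40, 46, 51 → 4
r = 24: 40, 46, 51 → 3
r = 43: 46, 51 → 2
Cross-inversions: 7 + 4 + 4 + 3 + 2 = 20

20 split inversions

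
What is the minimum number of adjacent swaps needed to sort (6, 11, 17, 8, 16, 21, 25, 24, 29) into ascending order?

4 swaps

Minimum adjacent swaps = number of inversions (each swap of adjacent out-of-order elements removes one inversion and no swap can remove more).
Count inversions — for each element, later elements that are smaller:
6: none → 0
11: 8 → 1
17: 8, 16 → 2
8: none → 0
16: none → 0
21: none → 0
25: 24 → 1
24: none → 0
29: none → 0
Total inversions: 0 + 1 + 2 + 0 + 0 + 0 + 1 + 0 + 0 = 4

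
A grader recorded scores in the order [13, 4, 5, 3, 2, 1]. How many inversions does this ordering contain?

14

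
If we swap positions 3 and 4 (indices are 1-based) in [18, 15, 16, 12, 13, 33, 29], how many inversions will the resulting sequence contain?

Positions 3 and 4 hold 16 and 12; after swapping, the array is [18, 15, 12, 16, 13, 33, 29].
Sweep left to right; for each value list the smaller values that follow it:
18: 4
15: 2
12: 0
16: 1
13: 0
33: 1
29: 0
Sum: 4 + 2 + 0 + 1 + 0 + 1 + 0 = 8

Inversions: 8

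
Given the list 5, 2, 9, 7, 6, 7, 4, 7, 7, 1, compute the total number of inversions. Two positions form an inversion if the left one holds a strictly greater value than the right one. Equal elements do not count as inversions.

21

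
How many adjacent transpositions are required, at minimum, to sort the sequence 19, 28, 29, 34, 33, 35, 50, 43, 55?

2

Minimum adjacent swaps = number of inversions (each swap of adjacent out-of-order elements removes one inversion and no swap can remove more).
Count inversions — for each element, later elements that are smaller:
19: none → 0
28: none → 0
29: none → 0
34: 33 → 1
33: none → 0
35: none → 0
50: 43 → 1
43: none → 0
55: none → 0
Total inversions: 0 + 0 + 0 + 1 + 0 + 0 + 1 + 0 + 0 = 2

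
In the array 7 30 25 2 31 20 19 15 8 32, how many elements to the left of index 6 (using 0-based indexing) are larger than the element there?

The element at index 6 is 19.
Elements before it: 7, 30, 25, 2, 31, 20
Those larger than 19: 30, 25, 31, 20

4 such elements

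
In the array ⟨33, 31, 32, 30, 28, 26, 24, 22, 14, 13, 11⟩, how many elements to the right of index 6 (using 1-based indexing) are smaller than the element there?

5 such elements

The element at index 6 is 26.
Elements after it: 24, 22, 14, 13, 11
Those smaller than 26: 24, 22, 14, 13, 11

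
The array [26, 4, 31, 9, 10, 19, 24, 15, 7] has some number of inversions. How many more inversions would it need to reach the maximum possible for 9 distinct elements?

16 inversions short

Maximum inversions for 9 distinct elements is C(9, 2) = 9·8/2 = 36.
Current inversions — for each element, count later smaller elements:
26: 7
4: 0
31: 6
9: 1
10: 1
19: 2
24: 2
15: 1
7: 0
Current total: 7 + 0 + 6 + 1 + 1 + 2 + 2 + 1 + 0 = 20
Shortfall: 36 − 20 = 16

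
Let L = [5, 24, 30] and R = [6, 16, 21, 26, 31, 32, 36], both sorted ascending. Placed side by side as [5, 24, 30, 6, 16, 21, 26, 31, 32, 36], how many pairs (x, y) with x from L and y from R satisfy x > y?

There are 7 split inversions.

For each element r of the right run, count left-run elements greater than r:
r = 6: 24, 30 → 2
r = 16: 24, 30 → 2
r = 21: 24, 30 → 2
r = 26: 30 → 1
r = 31: none → 0
r = 32: none → 0
r = 36: none → 0
Cross-inversions: 2 + 2 + 2 + 1 + 0 + 0 + 0 = 7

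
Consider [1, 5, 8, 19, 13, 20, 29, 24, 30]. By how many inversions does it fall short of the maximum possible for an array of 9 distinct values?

Maximum inversions for 9 distinct elements is C(9, 2) = 9·8/2 = 36.
Current inversions — for each element, count later smaller elements:
1: 0
5: 0
8: 0
19: 1
13: 0
20: 0
29: 1
24: 0
30: 0
Current total: 0 + 0 + 0 + 1 + 0 + 0 + 1 + 0 + 0 = 2
Shortfall: 36 − 2 = 34

34 inversions short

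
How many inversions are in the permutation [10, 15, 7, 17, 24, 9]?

6

Inversion pairs (indices are 1-based):
(1,3): 10 > 7
(1,6): 10 > 9
(2,3): 15 > 7
(2,6): 15 > 9
(4,6): 17 > 9
(5,6): 24 > 9
That's 6 pairs.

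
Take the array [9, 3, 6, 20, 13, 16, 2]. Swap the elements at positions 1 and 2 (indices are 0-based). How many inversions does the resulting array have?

11

Positions 1 and 2 hold 3 and 6; after swapping, the array is [9, 6, 3, 20, 13, 16, 2].
Sweep left to right; for each value list the smaller values that follow it:
9 → 6, 3, 2 → 3
6 → 3, 2 → 2
3 → 2 → 1
20 → 13, 16, 2 → 3
13 → 2 → 1
16 → 2 → 1
2 → none → 0
Sum: 3 + 2 + 1 + 3 + 1 + 1 + 0 = 11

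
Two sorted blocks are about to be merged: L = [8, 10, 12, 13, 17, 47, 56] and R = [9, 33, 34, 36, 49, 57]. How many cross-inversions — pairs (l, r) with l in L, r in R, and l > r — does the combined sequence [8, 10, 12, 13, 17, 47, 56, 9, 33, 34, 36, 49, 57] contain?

There are 13 split inversions.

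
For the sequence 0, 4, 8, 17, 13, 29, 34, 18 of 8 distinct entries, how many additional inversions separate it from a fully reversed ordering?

25

Maximum inversions for 8 distinct elements is C(8, 2) = 8·7/2 = 28.
Current inversions — for each element, count later smaller elements:
0: 0
4: 0
8: 0
17: 1
13: 0
29: 1
34: 1
18: 0
Current total: 0 + 0 + 0 + 1 + 0 + 1 + 1 + 0 = 3
Shortfall: 28 − 3 = 25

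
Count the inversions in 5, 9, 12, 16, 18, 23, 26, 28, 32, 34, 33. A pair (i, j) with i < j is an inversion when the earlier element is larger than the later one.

1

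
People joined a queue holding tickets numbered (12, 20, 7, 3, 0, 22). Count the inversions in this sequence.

For each element, count later entries that are smaller:
12 → 7, 3, 0 → 3
20 → 7, 3, 0 → 3
7 → 3, 0 → 2
3 → 0 → 1
0 → none → 0
22 → none → 0
Sum: 3 + 3 + 2 + 1 + 0 + 0 = 9

9 out-of-order pairs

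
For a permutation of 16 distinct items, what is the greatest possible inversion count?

120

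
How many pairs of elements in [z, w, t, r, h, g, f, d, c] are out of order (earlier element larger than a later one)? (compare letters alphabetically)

There are 36 inversions.

Count, for each position, how many later elements it exceeds:
z → w, t, r, h, g, f, d, c → 8
w → t, r, h, g, f, d, c → 7
t → r, h, g, f, d, c → 6
r → h, g, f, d, c → 5
h → g, f, d, c → 4
g → f, d, c → 3
f → d, c → 2
d → c → 1
c → none → 0
Sum: 8 + 7 + 6 + 5 + 4 + 3 + 2 + 1 + 0 = 36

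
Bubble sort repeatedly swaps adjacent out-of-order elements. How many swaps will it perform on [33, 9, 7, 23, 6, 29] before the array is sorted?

9 swaps

The minimum number of adjacent swaps to sort an array equals its inversion count, since every such swap removes exactly one inversion.
Count inversions — for each element, later elements that are smaller:
33: 9, 7, 23, 6, 29 → 5
9: 7, 6 → 2
7: 6 → 1
23: 6 → 1
6: none → 0
29: none → 0
Total inversions: 5 + 2 + 1 + 1 + 0 + 0 = 9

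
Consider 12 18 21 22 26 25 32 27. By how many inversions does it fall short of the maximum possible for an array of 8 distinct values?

26

Maximum inversions for 8 distinct elements is C(8, 2) = 8·7/2 = 28.
Current inversions — for each element, count later smaller elements:
12: 0
18: 0
21: 0
22: 0
26: 1
25: 0
32: 1
27: 0
Current total: 0 + 0 + 0 + 0 + 1 + 0 + 1 + 0 = 2
Shortfall: 28 − 2 = 26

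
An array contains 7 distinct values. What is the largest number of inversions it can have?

The maximum occurs when the array is in strictly decreasing order: every one of the C(7, 2) pairs is inverted.
C(7, 2) = 7·6/2 = 21

21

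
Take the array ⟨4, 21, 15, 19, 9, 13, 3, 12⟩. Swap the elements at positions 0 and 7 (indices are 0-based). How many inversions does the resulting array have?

21

Positions 0 and 7 hold 4 and 12; after swapping, the array is [12, 21, 15, 19, 9, 13, 3, 4].
For each element, count later entries that are smaller:
12 → 9, 3, 4 → 3
21 → 15, 19, 9, 13, 3, 4 → 6
15 → 9, 13, 3, 4 → 4
19 → 9, 13, 3, 4 → 4
9 → 3, 4 → 2
13 → 3, 4 → 2
3 → none → 0
4 → none → 0
Sum: 3 + 6 + 4 + 4 + 2 + 2 + 0 + 0 = 21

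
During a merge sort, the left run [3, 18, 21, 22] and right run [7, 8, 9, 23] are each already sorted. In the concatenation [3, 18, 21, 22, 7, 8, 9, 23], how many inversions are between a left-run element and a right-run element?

Take each right-half value and tally the left-half values above it:
r = 7: 18, 21, 22 → 3
r = 8: 18, 21, 22 → 3
r = 9: 18, 21, 22 → 3
r = 23: none → 0
Cross-inversions: 3 + 3 + 3 + 0 = 9

Split inversions: 9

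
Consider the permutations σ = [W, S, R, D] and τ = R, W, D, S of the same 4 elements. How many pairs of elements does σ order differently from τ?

Assign each item its position (1..4) in the first ordering, then rewrite the second ordering as that position sequence:
positions: W→1, S→2, R→3, D→4
second ordering as positions: [3, 1, 4, 2]
Discordant pairs = inversions in this position sequence.
3: 1, 2 → 2
1: 0
4: 2 → 1
2: 0
Total: 2 + 0 + 1 + 0 = 3

3 discordant pairs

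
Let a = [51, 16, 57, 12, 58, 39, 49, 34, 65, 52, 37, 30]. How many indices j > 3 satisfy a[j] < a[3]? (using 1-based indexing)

The element at index 3 is 57.
Elements after it: 12, 58, 39, 49, 34, 65, 52, 37, 30
Those smaller than 57: 12, 39, 49, 34, 52, 37, 30

7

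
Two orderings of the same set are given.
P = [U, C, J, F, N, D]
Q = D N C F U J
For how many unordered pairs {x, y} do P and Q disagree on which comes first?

Assign each item its position (1..6) in the first ordering, then rewrite the second ordering as that position sequence:
positions: U→1, C→2, J→3, F→4, N→5, D→6
second ordering as positions: [6, 5, 2, 4, 1, 3]
Discordant pairs = inversions in this position sequence.
6: 5, 2, 4, 1, 3 → 5
5: 2, 4, 1, 3 → 4
2: 1 → 1
4: 1, 3 → 2
1: 0
3: 0
Total: 5 + 4 + 1 + 2 + 0 + 0 = 12

12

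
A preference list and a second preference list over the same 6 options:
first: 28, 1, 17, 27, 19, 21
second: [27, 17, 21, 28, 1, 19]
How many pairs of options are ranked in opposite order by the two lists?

8 pairs

Assign each item its position (1..6) in the first ordering, then rewrite the second ordering as that position sequence:
positions: 28→1, 1→2, 17→3, 27→4, 19→5, 21→6
second ordering as positions: [4, 3, 6, 1, 2, 5]
Discordant pairs = inversions in this position sequence.
4: 3, 1, 2 → 3
3: 1, 2 → 2
6: 1, 2, 5 → 3
1: 0
2: 0
5: 0
Total: 3 + 2 + 3 + 0 + 0 + 0 = 8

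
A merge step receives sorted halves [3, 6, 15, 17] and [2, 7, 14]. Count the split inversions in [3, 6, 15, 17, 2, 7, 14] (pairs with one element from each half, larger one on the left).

Count, for every r in R, how many entries of L exceed r:
r = 2: 3, 6, 15, 17 → 4
r = 7: 15, 17 → 2
r = 14: 15, 17 → 2
Cross-inversions: 4 + 2 + 2 = 8

8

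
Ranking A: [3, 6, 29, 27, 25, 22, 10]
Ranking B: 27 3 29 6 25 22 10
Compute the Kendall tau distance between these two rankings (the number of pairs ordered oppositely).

4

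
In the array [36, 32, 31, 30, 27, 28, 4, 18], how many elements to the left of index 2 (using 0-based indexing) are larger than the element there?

2

The element at index 2 is 31.
Elements before it: 36, 32
Those larger than 31: 36, 32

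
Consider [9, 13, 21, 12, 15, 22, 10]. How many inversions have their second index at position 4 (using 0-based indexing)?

1 such element

The element at index 4 is 15.
Elements before it: 9, 13, 21, 12
Those larger than 15: 21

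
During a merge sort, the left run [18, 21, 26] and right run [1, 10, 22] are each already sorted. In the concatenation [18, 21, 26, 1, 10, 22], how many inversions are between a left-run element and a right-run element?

7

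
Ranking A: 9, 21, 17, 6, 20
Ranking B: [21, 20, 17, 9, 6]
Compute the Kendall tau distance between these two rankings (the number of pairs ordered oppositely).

Assign each item its position (1..5) in the first ordering, then rewrite the second ordering as that position sequence:
positions: 9→1, 21→2, 17→3, 6→4, 20→5
second ordering as positions: [2, 5, 3, 1, 4]
Discordant pairs = inversions in this position sequence.
2: 1 → 1
5: 3, 1, 4 → 3
3: 1 → 1
1: 0
4: 0
Total: 1 + 3 + 1 + 0 + 0 = 5

5 discordant pairs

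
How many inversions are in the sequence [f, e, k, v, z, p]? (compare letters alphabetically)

For each element, count later entries that are smaller:
f → e → 1
e → none → 0
k → none → 0
v → p → 1
z → p → 1
p → none → 0
Sum: 1 + 0 + 0 + 1 + 1 + 0 = 3

3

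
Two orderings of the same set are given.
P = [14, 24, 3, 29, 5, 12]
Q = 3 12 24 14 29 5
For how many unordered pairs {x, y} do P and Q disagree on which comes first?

7

Assign each item its position (1..6) in the first ordering, then rewrite the second ordering as that position sequence:
positions: 14→1, 24→2, 3→3, 29→4, 5→5, 12→6
second ordering as positions: [3, 6, 2, 1, 4, 5]
Discordant pairs = inversions in this position sequence.
3: 2, 1 → 2
6: 2, 1, 4, 5 → 4
2: 1 → 1
1: 0
4: 0
5: 0
Total: 2 + 4 + 1 + 0 + 0 + 0 = 7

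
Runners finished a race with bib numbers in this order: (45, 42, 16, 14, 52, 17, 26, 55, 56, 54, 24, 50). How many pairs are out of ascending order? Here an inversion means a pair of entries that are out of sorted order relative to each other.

25 inversions

Sweep left to right; for each value list the smaller values that follow it:
45 → 42, 16, 14, 17, 26, 24 → 6
42 → 16, 14, 17, 26, 24 → 5
16 → 14 → 1
14 → none → 0
52 → 17, 26, 24, 50 → 4
17 → none → 0
26 → 24 → 1
55 → 54, 24, 50 → 3
56 → 54, 24, 50 → 3
54 → 24, 50 → 2
24 → none → 0
50 → none → 0
Sum: 6 + 5 + 1 + 0 + 4 + 0 + 1 + 3 + 3 + 2 + 0 + 0 = 25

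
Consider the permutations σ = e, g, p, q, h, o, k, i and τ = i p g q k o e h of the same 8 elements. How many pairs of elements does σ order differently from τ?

Assign each item its position (1..8) in the first ordering, then rewrite the second ordering as that position sequence:
positions: e→1, g→2, p→3, q→4, h→5, o→6, k→7, i→8
second ordering as positions: [8, 3, 2, 4, 7, 6, 1, 5]
Discordant pairs = inversions in this position sequence.
8: 3, 2, 4, 7, 6, 1, 5 → 7
3: 2, 1 → 2
2: 1 → 1
4: 1 → 1
7: 6, 1, 5 → 3
6: 1, 5 → 2
1: 0
5: 0
Total: 7 + 2 + 1 + 1 + 3 + 2 + 0 + 0 = 16

Discordant pairs: 16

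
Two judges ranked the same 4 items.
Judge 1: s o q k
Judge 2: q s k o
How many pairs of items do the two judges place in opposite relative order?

3 discordant pairs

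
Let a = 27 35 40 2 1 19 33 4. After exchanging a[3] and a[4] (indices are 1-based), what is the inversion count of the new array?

Positions 3 and 4 hold 40 and 2; after swapping, the array is [27, 35, 2, 40, 1, 19, 33, 4].
For each element, count later entries that are smaller:
27 → 2, 1, 19, 4 → 4
35 → 2, 1, 19, 33, 4 → 5
2 → 1 → 1
40 → 1, 19, 33, 4 → 4
1 → none → 0
19 → 4 → 1
33 → 4 → 1
4 → none → 0
Sum: 4 + 5 + 1 + 4 + 0 + 1 + 1 + 0 = 16

16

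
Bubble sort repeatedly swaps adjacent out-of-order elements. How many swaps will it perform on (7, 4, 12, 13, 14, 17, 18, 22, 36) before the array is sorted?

1

Each adjacent swap fixes exactly one inversion, so the minimum swap count equals the number of inversions.
Count inversions — for each element, later elements that are smaller:
7: 4 → 1
4: none → 0
12: none → 0
13: none → 0
14: none → 0
17: none → 0
18: none → 0
22: none → 0
36: none → 0
Total inversions: 1 + 0 + 0 + 0 + 0 + 0 + 0 + 0 + 0 = 1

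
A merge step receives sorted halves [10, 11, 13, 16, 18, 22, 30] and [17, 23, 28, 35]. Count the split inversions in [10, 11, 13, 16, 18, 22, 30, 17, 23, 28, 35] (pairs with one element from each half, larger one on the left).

5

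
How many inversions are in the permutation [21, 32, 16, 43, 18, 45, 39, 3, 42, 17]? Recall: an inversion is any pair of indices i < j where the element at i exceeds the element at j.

Inversions: 23

Count, for each position, how many later elements it exceeds:
21: 4
32: 4
16: 1
43: 5
18: 2
45: 4
39: 2
3: 0
42: 1
17: 0
Sum: 4 + 4 + 1 + 5 + 2 + 4 + 2 + 0 + 1 + 0 = 23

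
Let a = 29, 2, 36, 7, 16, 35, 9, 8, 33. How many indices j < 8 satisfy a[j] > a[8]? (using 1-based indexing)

5 such elements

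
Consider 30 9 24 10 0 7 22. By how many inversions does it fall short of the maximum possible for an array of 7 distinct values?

7

Maximum inversions for 7 distinct elements is C(7, 2) = 7·6/2 = 21.
Current inversions — for each element, count later smaller elements:
30: 6
9: 2
24: 4
10: 2
0: 0
7: 0
22: 0
Current total: 6 + 2 + 4 + 2 + 0 + 0 + 0 = 14
Shortfall: 21 − 14 = 7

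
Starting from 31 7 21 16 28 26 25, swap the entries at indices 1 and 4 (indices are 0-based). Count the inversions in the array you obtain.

15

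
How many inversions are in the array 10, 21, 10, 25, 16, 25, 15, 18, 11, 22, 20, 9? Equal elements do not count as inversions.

33

Sweep left to right; for each value list the smaller values that follow it:
10 → 9 → 1
21 → 10, 16, 15, 18, 11, 20, 9 → 7
10 → 9 → 1
25 → 16, 15, 18, 11, 22, 20, 9 → 7
16 → 15, 11, 9 → 3
25 → 15, 18, 11, 22, 20, 9 → 6
15 → 11, 9 → 2
18 → 11, 9 → 2
11 → 9 → 1
22 → 20, 9 → 2
20 → 9 → 1
9 → none → 0
Sum: 1 + 7 + 1 + 7 + 3 + 6 + 2 + 2 + 1 + 2 + 1 + 0 = 33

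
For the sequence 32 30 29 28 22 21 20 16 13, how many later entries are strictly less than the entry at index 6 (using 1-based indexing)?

3

The element at index 6 is 21.
Elements after it: 20, 16, 13
Those smaller than 21: 20, 16, 13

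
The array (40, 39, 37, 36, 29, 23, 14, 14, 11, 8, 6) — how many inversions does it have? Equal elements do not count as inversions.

54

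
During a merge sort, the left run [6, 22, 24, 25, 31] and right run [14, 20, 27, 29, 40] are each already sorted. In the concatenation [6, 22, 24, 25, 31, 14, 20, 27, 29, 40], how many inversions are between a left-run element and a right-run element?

Count, for every r in R, how many entries of L exceed r:
r = 14: 22, 24, 25, 31 → 4
r = 20: 22, 24, 25, 31 → 4
r = 27: 31 → 1
r = 29: 31 → 1
r = 40: none → 0
Cross-inversions: 4 + 4 + 1 + 1 + 0 = 10

10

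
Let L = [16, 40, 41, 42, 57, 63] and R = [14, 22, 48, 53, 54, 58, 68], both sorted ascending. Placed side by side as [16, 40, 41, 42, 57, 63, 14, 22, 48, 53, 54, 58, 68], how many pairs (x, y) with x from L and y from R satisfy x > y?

Count, for every r in R, how many entries of L exceed r:
r = 14: 16, 40, 41, 42, 57, 63 → 6
r = 22: 40, 41, 42, 57, 63 → 5
r = 48: 57, 63 → 2
r = 53: 57, 63 → 2
r = 54: 57, 63 → 2
r = 58: 63 → 1
r = 68: none → 0
Cross-inversions: 6 + 5 + 2 + 2 + 2 + 1 + 0 = 18

18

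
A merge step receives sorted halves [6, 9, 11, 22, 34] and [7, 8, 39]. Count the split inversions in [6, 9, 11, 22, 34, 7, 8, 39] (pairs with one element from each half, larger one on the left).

Take each right-half value and tally the left-half values above it:
r = 7: 9, 11, 22, 34 → 4
r = 8: 9, 11, 22, 34 → 4
r = 39: none → 0
Cross-inversions: 4 + 4 + 0 = 8

8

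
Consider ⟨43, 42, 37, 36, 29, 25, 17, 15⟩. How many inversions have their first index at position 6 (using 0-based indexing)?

1

The element at index 6 is 17.
Elements after it: 15
Those smaller than 17: 15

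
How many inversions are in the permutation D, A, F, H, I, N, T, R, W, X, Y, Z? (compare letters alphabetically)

Inversions: 2

Element-by-element contributions:
D: 1
A: 0
F: 0
H: 0
I: 0
N: 0
T: 1
R: 0
W: 0
X: 0
Y: 0
Z: 0
Sum: 1 + 0 + 0 + 0 + 0 + 0 + 1 + 0 + 0 + 0 + 0 + 0 = 2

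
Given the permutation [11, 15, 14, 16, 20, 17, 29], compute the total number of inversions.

There are 2 inversions.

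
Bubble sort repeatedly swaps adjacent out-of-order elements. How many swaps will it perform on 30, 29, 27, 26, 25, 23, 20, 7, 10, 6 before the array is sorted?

44

The minimum number of adjacent swaps to sort an array equals its inversion count, since every such swap removes exactly one inversion.
Count inversions — for each element, later elements that are smaller:
30: 29, 27, 26, 25, 23, 20, 7, 10, 6 → 9
29: 27, 26, 25, 23, 20, 7, 10, 6 → 8
27: 26, 25, 23, 20, 7, 10, 6 → 7
26: 25, 23, 20, 7, 10, 6 → 6
25: 23, 20, 7, 10, 6 → 5
23: 20, 7, 10, 6 → 4
20: 7, 10, 6 → 3
7: 6 → 1
10: 6 → 1
6: none → 0
Total inversions: 9 + 8 + 7 + 6 + 5 + 4 + 3 + 1 + 1 + 0 = 44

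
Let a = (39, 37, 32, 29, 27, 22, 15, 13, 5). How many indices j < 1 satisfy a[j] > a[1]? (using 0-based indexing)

1

The element at index 1 is 37.
Elements before it: 39
Those larger than 37: 39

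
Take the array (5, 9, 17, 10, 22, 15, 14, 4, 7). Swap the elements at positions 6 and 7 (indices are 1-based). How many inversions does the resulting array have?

Positions 6 and 7 hold 15 and 14; after swapping, the array is [5, 9, 17, 10, 22, 14, 15, 4, 7].
For each element, count later entries that are smaller:
5 → 4 → 1
9 → 4, 7 → 2
17 → 10, 14, 15, 4, 7 → 5
10 → 4, 7 → 2
22 → 14, 15, 4, 7 → 4
14 → 4, 7 → 2
15 → 4, 7 → 2
4 → none → 0
7 → none → 0
Sum: 1 + 2 + 5 + 2 + 4 + 2 + 2 + 0 + 0 = 18

18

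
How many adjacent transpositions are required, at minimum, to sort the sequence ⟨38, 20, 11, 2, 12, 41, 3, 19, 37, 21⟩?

Minimum adjacent swaps = number of inversions (each swap of adjacent out-of-order elements removes one inversion and no swap can remove more).
Count inversions — for each element, later elements that are smaller:
38: 20, 11, 2, 12, 3, 19, 37, 21 → 8
20: 11, 2, 12, 3, 19 → 5
11: 2, 3 → 2
2: none → 0
12: 3 → 1
41: 3, 19, 37, 21 → 4
3: none → 0
19: none → 0
37: 21 → 1
21: none → 0
Total inversions: 8 + 5 + 2 + 0 + 1 + 4 + 0 + 0 + 1 + 0 = 21

There are 21 adjacent swaps.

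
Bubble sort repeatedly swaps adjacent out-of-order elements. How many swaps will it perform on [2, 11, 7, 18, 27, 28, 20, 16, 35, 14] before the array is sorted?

13

Minimum adjacent swaps = number of inversions (each swap of adjacent out-of-order elements removes one inversion and no swap can remove more).
Count inversions — for each element, later elements that are smaller:
2: none → 0
11: 7 → 1
7: none → 0
18: 16, 14 → 2
27: 20, 16, 14 → 3
28: 20, 16, 14 → 3
20: 16, 14 → 2
16: 14 → 1
35: 14 → 1
14: none → 0
Total inversions: 0 + 1 + 0 + 2 + 3 + 3 + 2 + 1 + 1 + 0 = 13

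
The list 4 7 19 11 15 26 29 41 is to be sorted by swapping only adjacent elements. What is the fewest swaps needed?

There are 2 adjacent swaps.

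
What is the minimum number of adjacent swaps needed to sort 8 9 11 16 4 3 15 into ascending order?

Each adjacent swap fixes exactly one inversion, so the minimum swap count equals the number of inversions.
Count inversions — for each element, later elements that are smaller:
8: 4, 3 → 2
9: 4, 3 → 2
11: 4, 3 → 2
16: 4, 3, 15 → 3
4: 3 → 1
3: none → 0
15: none → 0
Total inversions: 2 + 2 + 2 + 3 + 1 + 0 + 0 = 10

10 swaps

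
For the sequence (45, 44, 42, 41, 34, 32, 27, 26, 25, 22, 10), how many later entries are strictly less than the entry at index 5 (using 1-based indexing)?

The element at index 5 is 34.
Elements after it: 32, 27, 26, 25, 22, 10
Those smaller than 34: 32, 27, 26, 25, 22, 10

6 such elements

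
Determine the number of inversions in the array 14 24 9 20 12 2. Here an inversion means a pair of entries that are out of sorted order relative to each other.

Inversion pairs (indices are 1-based):
(1,3): 14 > 9
(1,5): 14 > 12
(1,6): 14 > 2
(2,3): 24 > 9
(2,4): 24 > 20
(2,5): 24 > 12
(2,6): 24 > 2
(3,6): 9 > 2
(4,5): 20 > 12
(4,6): 20 > 2
(5,6): 12 > 2
That's 11 pairs.

11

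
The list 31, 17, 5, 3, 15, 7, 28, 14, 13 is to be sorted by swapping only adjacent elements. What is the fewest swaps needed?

Each adjacent swap fixes exactly one inversion, so the minimum swap count equals the number of inversions.
Count inversions — for each element, later elements that are smaller:
31: 17, 5, 3, 15, 7, 28, 14, 13 → 8
17: 5, 3, 15, 7, 14, 13 → 6
5: 3 → 1
3: none → 0
15: 7, 14, 13 → 3
7: none → 0
28: 14, 13 → 2
14: 13 → 1
13: none → 0
Total inversions: 8 + 6 + 1 + 0 + 3 + 0 + 2 + 1 + 0 = 21

21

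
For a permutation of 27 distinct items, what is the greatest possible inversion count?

A reversed (strictly descending) arrangement makes every pair an inversion, giving C(27, 2) inversions.
C(27, 2) = 27·26/2 = 351

There are 351 inversions.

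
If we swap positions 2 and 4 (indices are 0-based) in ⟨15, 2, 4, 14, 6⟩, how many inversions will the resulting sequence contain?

6 inversions

Positions 2 and 4 hold 4 and 6; after swapping, the array is [15, 2, 6, 14, 4].
Element-by-element contributions:
15 → 2, 6, 14, 4 → 4
2 → none → 0
6 → 4 → 1
14 → 4 → 1
4 → none → 0
Sum: 4 + 0 + 1 + 1 + 0 = 6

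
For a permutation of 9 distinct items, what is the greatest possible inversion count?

A reversed (strictly descending) arrangement makes every pair an inversion, giving C(9, 2) inversions.
C(9, 2) = 9·8/2 = 36

There are 36 inversions.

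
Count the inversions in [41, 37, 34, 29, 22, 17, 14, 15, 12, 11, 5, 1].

65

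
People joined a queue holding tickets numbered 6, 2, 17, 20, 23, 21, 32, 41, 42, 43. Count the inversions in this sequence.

2

For each element, count later entries that are smaller:
6: 1
2: 0
17: 0
20: 0
23: 1
21: 0
32: 0
41: 0
42: 0
43: 0
Sum: 1 + 0 + 0 + 0 + 1 + 0 + 0 + 0 + 0 + 0 = 2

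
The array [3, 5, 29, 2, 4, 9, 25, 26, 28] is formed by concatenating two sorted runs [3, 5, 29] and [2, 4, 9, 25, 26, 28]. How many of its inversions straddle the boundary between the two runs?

Count, for every r in R, how many entries of L exceed r:
r = 2: 3, 5, 29 → 3
r = 4: 5, 29 → 2
r = 9: 29 → 1
r = 25: 29 → 1
r = 26: 29 → 1
r = 28: 29 → 1
Cross-inversions: 3 + 2 + 1 + 1 + 1 + 1 = 9

9 cross-inversions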